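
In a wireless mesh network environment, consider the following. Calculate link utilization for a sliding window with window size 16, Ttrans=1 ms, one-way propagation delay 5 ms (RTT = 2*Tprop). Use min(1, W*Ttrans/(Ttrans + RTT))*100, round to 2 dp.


Given: W = 16, Ttrans = 1 ms, RTT = 10 ms (= 2 * Tprop, Tprop = 5 ms)
Cycle time = Ttrans + RTT = 1 + 10 = 11 ms (first packet sent until its ACK returns)
W * Ttrans = 16 * 1 = 16 ms of sending per cycle
W * Ttrans / (Ttrans + RTT) = 16 / 11 = 1.454545
U = min(1, 1.454545) = 1.000000
U% = 100.00%

100.00


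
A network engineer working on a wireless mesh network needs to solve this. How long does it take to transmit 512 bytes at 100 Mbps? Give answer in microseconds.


Given: packet = 512 bytes, bandwidth = 100 Mbps
Packet in bits = 512 * 8 = 4096 bits
Bandwidth = 100 * 10^6 = 100000000 bps
Time = 4096 / 100000000 seconds
Time in us = 4096 * 10^6 / 100000000 = 40.96

40.96


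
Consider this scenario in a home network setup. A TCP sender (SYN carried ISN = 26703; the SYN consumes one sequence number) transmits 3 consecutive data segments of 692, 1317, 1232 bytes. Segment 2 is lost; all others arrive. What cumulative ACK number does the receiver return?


SYN uses sequence number 26703; first data byte = ISN + 1 = 26704.
Segment 1: SEQ = 26704, len = 692 B, covers [26704, 27395]
Segment 2: SEQ = 27396, len = 1317 B, covers [27396, 28712] [LOST]
Segment 3: SEQ = 28713, len = 1232 B, covers [28713, 29944]
In-order data received: bytes [26704, 27395] (segments 1..1).
Segment 2 missing -> gap begins at byte 27396; later segments buffered out of order.
Cumulative ACK = next expected in-order byte = 26704 + 692 = 27396

27396


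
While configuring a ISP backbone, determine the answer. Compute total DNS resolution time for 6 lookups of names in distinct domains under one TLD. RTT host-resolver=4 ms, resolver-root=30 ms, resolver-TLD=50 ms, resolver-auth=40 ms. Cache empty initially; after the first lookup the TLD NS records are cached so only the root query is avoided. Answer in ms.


Lookup 1 (cold cache): local + root + TLD + auth = 4 + 30 + 50 + 40 = 124 ms
Lookups 2..6 (TLD NS cached -> skip root; new domain -> still ask TLD and auth): local + TLD + auth = 4 + 50 + 40 = 94 ms each
Remaining 5 lookups: 5 * 94 = 470 ms
Total = 124 + 470 = 594 ms

594


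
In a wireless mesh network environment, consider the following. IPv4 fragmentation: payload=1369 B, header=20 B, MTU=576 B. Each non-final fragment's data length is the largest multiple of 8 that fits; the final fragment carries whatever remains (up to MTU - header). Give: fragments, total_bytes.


Max data per non-final fragment = floor((MTU - header)/8)*8 = floor((576 - 20)/8)*8 = floor(556/8)*8 = 552 B
Final fragment needs no 8-byte alignment: it can carry up to MTU - header = 556 B
Non-final fragments needed = ceil((payload - 556) / 552) = ceil(813/552) = ceil(1.4728) = 2
Number of fragments = 2 + 1 = 3
Fragment sizes (data): 2 * 552 B + 265 B (last, 265 <= 556 OK)
Total bytes sent = payload + n_frags * header = 1369 + 3*20 = 1369 + 60 = 1429 B

3, 1429


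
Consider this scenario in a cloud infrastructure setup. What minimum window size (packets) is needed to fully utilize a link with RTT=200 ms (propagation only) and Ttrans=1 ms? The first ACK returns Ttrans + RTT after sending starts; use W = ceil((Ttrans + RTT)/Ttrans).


Given: Ttrans = 1 ms, RTT = 200 ms (= 2 * Tprop, Tprop = 100 ms)
Time until first ACK returns = Ttrans + RTT = 1 + 200 = 201 ms
Need W * Ttrans >= Ttrans + RTT  ->  W >= (Ttrans + RTT) / Ttrans
(Ttrans + RTT) / Ttrans = 201 / 1 = 201
W_min = ceil(201) = 201

201


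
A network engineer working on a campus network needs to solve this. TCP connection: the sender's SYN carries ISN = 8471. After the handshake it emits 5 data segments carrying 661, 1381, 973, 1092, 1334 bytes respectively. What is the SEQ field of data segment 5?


The SYN occupies sequence number ISN = 8471, so the first data byte is ISN + 1 = 8472.
SEQ of data segment i = (ISN + 1) + sum of payload sizes of segments 1..i-1.
Segment 1: SEQ = 8472, payload = 661 bytes
Segment 2: SEQ = 9133, payload = 1381 bytes
Segment 3: SEQ = 10514, payload = 973 bytes
Segment 4: SEQ = 11487, payload = 1092 bytes
Segment 5: SEQ = 12579, payload = 1334 bytes
SEQ of segment 5 = 8472 + 661 + 1381 + 973 + 1092 = 12579

12579


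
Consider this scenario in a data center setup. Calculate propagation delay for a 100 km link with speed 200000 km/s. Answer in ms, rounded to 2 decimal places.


Given: distance = 100 km, speed = 200000 km/s
Delay = distance / speed = 100 / 200000 seconds
Delay in ms = 100 * 1000 / 200000
Delay = 0.5000 ms
Rounded to 2 dp = 0.50 ms

0.50


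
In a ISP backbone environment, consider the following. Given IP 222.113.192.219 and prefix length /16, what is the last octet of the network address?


Given: IP = 222.113.192.219, prefix = /16
Subnet mask = 255.255.0.0
Last octet of IP: 219
Last octet of mask: 0
Network last octet = 219 AND 0 = 0

0


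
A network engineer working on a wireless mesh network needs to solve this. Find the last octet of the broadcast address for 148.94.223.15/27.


Given: IP = 148.94.223.15, prefix = /27
Host bits = 32 - 27 = 5
Network last octet = 15 AND mask = 0
Host part size = 2^5 - 1 = 31
Broadcast last octet = 0 OR 31 = 31

31


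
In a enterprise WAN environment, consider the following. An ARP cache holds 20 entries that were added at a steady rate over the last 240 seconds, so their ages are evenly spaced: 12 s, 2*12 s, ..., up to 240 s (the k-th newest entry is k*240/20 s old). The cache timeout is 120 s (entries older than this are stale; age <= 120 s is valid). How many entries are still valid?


Ages are k * 240/20 s for k = 1..20 (spacing = 12.0000 s).
Entry k is valid iff k * 240/20 <= 120 iff k <= 20 * 120 / 240 = 10.0000
n_valid = floor(10.0000) = 10
(n_stale = 20 - 10 = 10)

10


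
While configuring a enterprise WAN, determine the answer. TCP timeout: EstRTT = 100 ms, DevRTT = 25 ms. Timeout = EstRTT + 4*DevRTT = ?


Given: EstRTT = 100 ms, DevRTT = 25 ms
Timeout = EstRTT + 4 * DevRTT
4 * DevRTT = 4 * 25 = 100
Timeout = 100 + 100 = 200 ms

200


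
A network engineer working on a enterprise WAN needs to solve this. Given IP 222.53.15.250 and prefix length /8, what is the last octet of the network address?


Given: IP = 222.53.15.250, prefix = /8
Subnet mask = 255.0.0.0
Last octet of IP: 250
Last octet of mask: 0
Network last octet = 250 AND 0 = 0

0


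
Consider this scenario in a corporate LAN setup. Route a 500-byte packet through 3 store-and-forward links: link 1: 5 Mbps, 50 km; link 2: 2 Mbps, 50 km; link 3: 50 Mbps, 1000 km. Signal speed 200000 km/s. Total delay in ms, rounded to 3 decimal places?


Packet = 500 bytes = 4000 bits. Store-and-forward: sum (t_trans + t_prop) per link.
Link 1: t_trans = 4000/(5*10^6) s = 0.8000 ms; t_prop = 50/200000 s = 0.2500 ms; subtotal = 1.0500 ms
Link 2: t_trans = 4000/(2*10^6) s = 2.0000 ms; t_prop = 50/200000 s = 0.2500 ms; subtotal = 2.2500 ms
Link 3: t_trans = 4000/(50*10^6) s = 0.0800 ms; t_prop = 1000/200000 s = 5.0000 ms; subtotal = 5.0800 ms
End-to-end = 1.0500 + 2.2500 + 5.0800 = 8.3800 ms -> 8.380 ms (3 dp)

8.380


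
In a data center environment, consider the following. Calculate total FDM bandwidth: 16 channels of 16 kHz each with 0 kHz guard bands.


Given: 16 channels, 16 kHz each, guard = 0 kHz
Channel bandwidth = 16 * 16 = 256 kHz
Guard bands = 15 gaps * 0 kHz = 0 kHz
Total = 256 + 0 = 256 kHz

256


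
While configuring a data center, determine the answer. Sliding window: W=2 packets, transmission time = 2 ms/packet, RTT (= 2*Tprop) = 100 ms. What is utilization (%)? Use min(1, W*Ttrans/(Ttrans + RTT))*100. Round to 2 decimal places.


Given: W = 2, Ttrans = 2 ms, RTT = 100 ms (= 2 * Tprop, Tprop = 50 ms)
Cycle time = Ttrans + RTT = 2 + 100 = 102 ms (first packet sent until its ACK returns)
W * Ttrans = 2 * 2 = 4 ms of sending per cycle
W * Ttrans / (Ttrans + RTT) = 4 / 102 = 0.039216
U = min(1, 0.039216) = 0.039216
U% = 3.92%

3.92


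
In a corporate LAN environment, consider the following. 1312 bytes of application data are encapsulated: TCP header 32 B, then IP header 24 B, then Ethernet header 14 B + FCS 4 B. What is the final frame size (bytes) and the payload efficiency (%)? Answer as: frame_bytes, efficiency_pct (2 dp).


TCP segment = 1312 + 32 = 1344 B
IP packet = 1344 + 24 = 1368 B
Ethernet frame = 1368 + 14 + 4 = 1386 B
Efficiency = app / frame = 1312 / 1386 = 0.946609 = 94.6609% -> 94.66% (2 dp)

1386, 94.66


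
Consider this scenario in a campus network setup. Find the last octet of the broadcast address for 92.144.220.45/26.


Given: IP = 92.144.220.45, prefix = /26
Host bits = 32 - 26 = 6
Network last octet = 45 AND mask = 0
Host part size = 2^6 - 1 = 63
Broadcast last octet = 0 OR 63 = 63

63


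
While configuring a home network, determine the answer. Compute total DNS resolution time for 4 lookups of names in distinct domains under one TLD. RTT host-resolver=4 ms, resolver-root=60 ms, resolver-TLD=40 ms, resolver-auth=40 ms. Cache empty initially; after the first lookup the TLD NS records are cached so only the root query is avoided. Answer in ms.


Lookup 1 (cold cache): local + root + TLD + auth = 4 + 60 + 40 + 40 = 144 ms
Lookups 2..4 (TLD NS cached -> skip root; new domain -> still ask TLD and auth): local + TLD + auth = 4 + 40 + 40 = 84 ms each
Remaining 3 lookups: 3 * 84 = 252 ms
Total = 144 + 252 = 396 ms

396


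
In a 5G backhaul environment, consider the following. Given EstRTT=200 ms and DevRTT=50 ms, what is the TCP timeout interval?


Given: EstRTT = 200 ms, DevRTT = 50 ms
Timeout = EstRTT + 4 * DevRTT
4 * DevRTT = 4 * 50 = 200
Timeout = 200 + 200 = 400 ms

400


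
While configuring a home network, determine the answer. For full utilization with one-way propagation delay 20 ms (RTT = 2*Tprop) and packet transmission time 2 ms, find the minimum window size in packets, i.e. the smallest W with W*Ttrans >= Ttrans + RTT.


Given: Ttrans = 2 ms, RTT = 40 ms (= 2 * Tprop, Tprop = 20 ms)
Time until first ACK returns = Ttrans + RTT = 2 + 40 = 42 ms
Need W * Ttrans >= Ttrans + RTT  ->  W >= (Ttrans + RTT) / Ttrans
(Ttrans + RTT) / Ttrans = 42 / 2 = 21
W_min = ceil(21) = 21

21


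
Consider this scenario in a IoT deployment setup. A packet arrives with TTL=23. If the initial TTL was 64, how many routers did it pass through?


Given: initial TTL = 64, received TTL = 23
Hops = initial TTL - received TTL
Hops = 64 - 23 = 41

41


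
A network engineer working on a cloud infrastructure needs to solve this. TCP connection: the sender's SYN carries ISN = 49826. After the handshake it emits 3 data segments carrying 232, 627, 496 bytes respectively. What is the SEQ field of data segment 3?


The SYN occupies sequence number ISN = 49826, so the first data byte is ISN + 1 = 49827.
SEQ of data segment i = (ISN + 1) + sum of payload sizes of segments 1..i-1.
Segment 1: SEQ = 49827, payload = 232 bytes
Segment 2: SEQ = 50059, payload = 627 bytes
Segment 3: SEQ = 50686, payload = 496 bytes
SEQ of segment 3 = 49827 + 232 + 627 = 50686

50686


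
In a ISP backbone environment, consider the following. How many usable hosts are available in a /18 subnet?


Given: subnet mask /18
Host bits = 32 - 18 = 14
Total addresses = 2^14 = 16384
Usable hosts = 16384 - 2 (network + broadcast) = 16382

16382


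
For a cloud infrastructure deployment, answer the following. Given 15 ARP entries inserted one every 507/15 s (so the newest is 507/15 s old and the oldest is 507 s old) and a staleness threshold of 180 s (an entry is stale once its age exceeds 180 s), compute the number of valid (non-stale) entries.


Ages are k * 507/15 s for k = 1..15 (spacing = 33.8000 s).
Entry k is valid iff k * 507/15 <= 180 iff k <= 15 * 180 / 507 = 5.3254
n_valid = floor(5.3254) = 5
(n_stale = 15 - 5 = 10)

5


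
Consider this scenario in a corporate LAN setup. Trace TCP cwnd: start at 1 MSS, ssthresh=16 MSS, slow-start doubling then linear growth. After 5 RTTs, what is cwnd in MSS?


RTT 0: cwnd = 1 MSS (initial)
RTT 1: cwnd = 2 MSS (slow start, doubled)
RTT 2: cwnd = 4 MSS (slow start, doubled)
RTT 3: cwnd = 8 MSS (slow start, doubled)
RTT 4: cwnd = 16 MSS (slow start, doubled)
RTT 5: cwnd = 17 MSS (congestion avoidance, +1)

17


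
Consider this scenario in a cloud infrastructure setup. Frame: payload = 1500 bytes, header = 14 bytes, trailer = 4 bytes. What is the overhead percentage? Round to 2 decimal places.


Given: payload = 1500 B, header = 14 B, trailer = 4 B
Overhead bytes = header + trailer = 14 + 4 = 18
Total frame = payload + overhead = 1500 + 18 = 1518
Overhead % = 18 / 1518 * 100 = 1.1858% -> 1.19% (2 dp)

1.19


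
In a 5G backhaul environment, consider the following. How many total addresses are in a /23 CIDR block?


Given: CIDR prefix /23
Host bits = 32 - 23 = 9
Total addresses = 2^9 = 512

512


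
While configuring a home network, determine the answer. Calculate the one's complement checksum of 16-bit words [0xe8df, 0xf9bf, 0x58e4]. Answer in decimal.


Given words: [0xe8df, 0xf9bf, 0x58e4]
Step 1: Sum all words
Raw sum = 59615 + 63935 + 22756 = 146306
Step 2: Fold carry: (15234 + 2) = 15236
One's complement = ~15236 & 0xFFFF = 50299

50299


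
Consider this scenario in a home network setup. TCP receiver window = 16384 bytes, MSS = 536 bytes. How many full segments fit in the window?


Given: RWND = 16384 bytes, MSS = 536 bytes
Full segments = floor(RWND / MSS)
Full segments = floor(16384 / 536)
Full segments = floor(30.5672) = 30

30


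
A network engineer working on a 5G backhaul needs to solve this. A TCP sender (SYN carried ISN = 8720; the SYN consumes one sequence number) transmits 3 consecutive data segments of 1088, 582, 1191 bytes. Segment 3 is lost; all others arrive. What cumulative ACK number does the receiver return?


SYN uses sequence number 8720; first data byte = ISN + 1 = 8721.
Segment 1: SEQ = 8721, len = 1088 B, covers [8721, 9808]
Segment 2: SEQ = 9809, len = 582 B, covers [9809, 10390]
Segment 3: SEQ = 10391, len = 1191 B, covers [10391, 11581] [LOST]
In-order data received: bytes [8721, 10390] (segments 1..2).
Segment 3 missing -> gap begins at byte 10391.
Cumulative ACK = next expected in-order byte = 8721 + 1088 + 582 = 10391

10391


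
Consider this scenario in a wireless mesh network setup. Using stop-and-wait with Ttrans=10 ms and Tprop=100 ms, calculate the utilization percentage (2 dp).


Given: Ttrans = 10 ms, Tprop = 100 ms
RTT = 2 * Tprop = 2 * 100 = 200 ms
U = Ttrans / (Ttrans + RTT)
U = 10 / (10 + 200)
U = 10 / 210 = 0.047619
U% = 4.76%

4.76


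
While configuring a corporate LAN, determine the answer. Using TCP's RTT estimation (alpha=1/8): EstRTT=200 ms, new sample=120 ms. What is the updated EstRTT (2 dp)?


Given: EstRTT = 200 ms, SampleRTT = 120 ms, alpha = 1/8
New EstRTT = (1 - alpha) * EstRTT + alpha * SampleRTT
(7/8) * 200 = 175
(1/8) * 120 = 15
New EstRTT = 175 + 15 = 190 ms -> 190.00 ms (2 dp)

190.00


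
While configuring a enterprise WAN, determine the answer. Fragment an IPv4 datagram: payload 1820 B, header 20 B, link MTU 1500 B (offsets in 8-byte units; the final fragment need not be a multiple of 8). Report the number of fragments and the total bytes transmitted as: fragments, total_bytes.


Max data per non-final fragment = floor((MTU - header)/8)*8 = floor((1500 - 20)/8)*8 = floor(1480/8)*8 = 1480 B
Final fragment needs no 8-byte alignment: it can carry up to MTU - header = 1480 B
Non-final fragments needed = ceil((payload - 1480) / 1480) = ceil(340/1480) = ceil(0.2297) = 1
Number of fragments = 1 + 1 = 2
Fragment sizes (data): 1 * 1480 B + 340 B (last, 340 <= 1480 OK)
Total bytes sent = payload + n_frags * header = 1820 + 2*20 = 1820 + 40 = 1860 B

2, 1860


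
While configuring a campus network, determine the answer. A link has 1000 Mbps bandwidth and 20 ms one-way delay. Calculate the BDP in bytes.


Given: bandwidth = 1000 Mbps, delay = 20 ms
BDP in bits = 1000 * 10^6 * 20 / 1000
BDP in bits = 20000000
BDP in bytes = 20000000 / 8 = 2500000

2500000


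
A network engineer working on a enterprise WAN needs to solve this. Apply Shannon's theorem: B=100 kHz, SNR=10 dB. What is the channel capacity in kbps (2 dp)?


Given: B = 100 kHz, SNR = 10 dB
SNR linear = 10^(10/10) = 10
1 + SNR = 11
log2(11) = 3.4594316186
C = 100 * 1000 * 3.4594316186 = 345943.1619 bps
C = 345.943162 kbps -> 345.94 kbps (2 dp)

345.94


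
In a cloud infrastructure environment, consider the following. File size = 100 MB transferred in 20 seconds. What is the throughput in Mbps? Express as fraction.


Given: file = 100 MB, time = 20 s
File in Mb = 100 * 8 = 800 Mb
Throughput = 800 / 20 Mbps
Throughput = 40 Mbps

40


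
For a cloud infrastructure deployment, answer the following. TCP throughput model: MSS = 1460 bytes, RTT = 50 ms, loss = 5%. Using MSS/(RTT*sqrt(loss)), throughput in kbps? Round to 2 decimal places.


Given: MSS = 1460 bytes, RTT = 50 ms, loss = 5%
RTT in seconds = 50 / 1000 = 0.05
Loss rate = 5% = 0.05
sqrt(loss) = sqrt(0.05) = 0.223606797750
Throughput (bytes/s) = 1460 / (0.05 * 0.223606797750) = 130586.3699
Throughput (kbps) = 130586.3699 * 8 / 1000 = 1044.690959 -> 1044.69 kbps (2 dp)

1044.69


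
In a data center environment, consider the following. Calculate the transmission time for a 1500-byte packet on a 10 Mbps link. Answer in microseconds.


Given: packet = 1500 bytes, bandwidth = 10 Mbps
Packet in bits = 1500 * 8 = 12000 bits
Bandwidth = 10 * 10^6 = 10000000 bps
Time = 12000 / 10000000 seconds
Time in us = 12000 * 10^6 / 10000000 = 1200

1200


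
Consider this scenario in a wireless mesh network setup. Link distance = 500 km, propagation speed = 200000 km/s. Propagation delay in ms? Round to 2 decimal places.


Given: distance = 500 km, speed = 200000 km/s
Delay = distance / speed = 500 / 200000 seconds
Delay in ms = 500 * 1000 / 200000
Delay = 2.5000 ms
Rounded to 2 dp = 2.50 ms

2.50


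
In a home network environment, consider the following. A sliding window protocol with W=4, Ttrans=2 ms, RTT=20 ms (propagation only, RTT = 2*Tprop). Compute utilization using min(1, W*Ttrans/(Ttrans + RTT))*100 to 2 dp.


Given: W = 4, Ttrans = 2 ms, RTT = 20 ms (= 2 * Tprop, Tprop = 10 ms)
Cycle time = Ttrans + RTT = 2 + 20 = 22 ms (first packet sent until its ACK returns)
W * Ttrans = 4 * 2 = 8 ms of sending per cycle
W * Ttrans / (Ttrans + RTT) = 8 / 22 = 0.363636
U = min(1, 0.363636) = 0.363636
U% = 36.36%

36.36


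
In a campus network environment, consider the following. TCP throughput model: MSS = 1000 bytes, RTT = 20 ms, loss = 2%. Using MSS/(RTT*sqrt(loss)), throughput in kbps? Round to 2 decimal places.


Given: MSS = 1000 bytes, RTT = 20 ms, loss = 2%
RTT in seconds = 20 / 1000 = 0.02
Loss rate = 2% = 0.02
sqrt(loss) = sqrt(0.02) = 0.141421356237
Throughput (bytes/s) = 1000 / (0.02 * 0.141421356237) = 353553.3906
Throughput (kbps) = 353553.3906 * 8 / 1000 = 2828.427125 -> 2828.43 kbps (2 dp)

2828.43


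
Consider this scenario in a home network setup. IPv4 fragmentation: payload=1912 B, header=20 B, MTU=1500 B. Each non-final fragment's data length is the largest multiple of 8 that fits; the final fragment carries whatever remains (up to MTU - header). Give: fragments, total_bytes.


Max data per non-final fragment = floor((MTU - header)/8)*8 = floor((1500 - 20)/8)*8 = floor(1480/8)*8 = 1480 B
Final fragment needs no 8-byte alignment: it can carry up to MTU - header = 1480 B
Non-final fragments needed = ceil((payload - 1480) / 1480) = ceil(432/1480) = ceil(0.2919) = 1
Number of fragments = 1 + 1 = 2
Fragment sizes (data): 1 * 1480 B + 432 B (last, 432 <= 1480 OK)
Total bytes sent = payload + n_frags * header = 1912 + 2*20 = 1912 + 40 = 1952 B

2, 1952


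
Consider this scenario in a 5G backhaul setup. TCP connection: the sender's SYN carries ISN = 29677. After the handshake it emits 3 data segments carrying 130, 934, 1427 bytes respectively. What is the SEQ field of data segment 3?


The SYN occupies sequence number ISN = 29677, so the first data byte is ISN + 1 = 29678.
SEQ of data segment i = (ISN + 1) + sum of payload sizes of segments 1..i-1.
Segment 1: SEQ = 29678, payload = 130 bytes
Segment 2: SEQ = 29808, payload = 934 bytes
Segment 3: SEQ = 30742, payload = 1427 bytes
SEQ of segment 3 = 29678 + 130 + 934 = 30742

30742


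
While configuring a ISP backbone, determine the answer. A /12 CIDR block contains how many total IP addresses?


Given: CIDR prefix /12
Host bits = 32 - 12 = 20
Total addresses = 2^20 = 1048576

1048576


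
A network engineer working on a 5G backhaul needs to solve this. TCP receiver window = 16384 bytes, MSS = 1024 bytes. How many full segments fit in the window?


Given: RWND = 16384 bytes, MSS = 1024 bytes
Full segments = floor(RWND / MSS)
Full segments = floor(16384 / 1024)
Full segments = floor(16.0) = 16

16


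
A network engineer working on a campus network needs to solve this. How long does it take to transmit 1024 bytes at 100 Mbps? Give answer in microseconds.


Given: packet = 1024 bytes, bandwidth = 100 Mbps
Packet in bits = 1024 * 8 = 8192 bits
Bandwidth = 100 * 10^6 = 100000000 bps
Time = 8192 / 100000000 seconds
Time in us = 8192 * 10^6 / 100000000 = 81.92

81.92


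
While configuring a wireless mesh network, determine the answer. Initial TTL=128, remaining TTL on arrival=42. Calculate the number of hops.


Given: initial TTL = 128, received TTL = 42
Hops = initial TTL - received TTL
Hops = 128 - 42 = 86

86


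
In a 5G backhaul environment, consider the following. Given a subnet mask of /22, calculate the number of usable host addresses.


Given: subnet mask /22
Host bits = 32 - 22 = 10
Total addresses = 2^10 = 1024
Usable hosts = 1024 - 2 (network + broadcast) = 1022

1022


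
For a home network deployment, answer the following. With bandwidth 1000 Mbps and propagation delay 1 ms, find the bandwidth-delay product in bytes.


Given: bandwidth = 1000 Mbps, delay = 1 ms
BDP in bits = 1000 * 10^6 * 1 / 1000
BDP in bits = 1000000
BDP in bytes = 1000000 / 8 = 125000

125000


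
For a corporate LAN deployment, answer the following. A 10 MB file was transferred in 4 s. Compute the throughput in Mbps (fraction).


Given: file = 10 MB, time = 4 s
File in Mb = 10 * 8 = 80 Mb
Throughput = 80 / 4 Mbps
Throughput = 20 Mbps

20


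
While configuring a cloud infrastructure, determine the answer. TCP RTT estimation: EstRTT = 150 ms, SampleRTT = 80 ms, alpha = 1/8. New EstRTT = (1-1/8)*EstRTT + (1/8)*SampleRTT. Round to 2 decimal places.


Given: EstRTT = 150 ms, SampleRTT = 80 ms, alpha = 1/8
New EstRTT = (1 - alpha) * EstRTT + alpha * SampleRTT
(7/8) * 150 = 131.25
(1/8) * 80 = 10
New EstRTT = 131.25 + 10 = 141.25 ms -> 141.25 ms (2 dp)

141.25


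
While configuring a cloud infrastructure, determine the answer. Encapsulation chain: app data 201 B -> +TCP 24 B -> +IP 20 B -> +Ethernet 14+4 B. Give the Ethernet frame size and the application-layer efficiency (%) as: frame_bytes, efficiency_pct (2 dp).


TCP segment = 201 + 24 = 225 B
IP packet = 225 + 20 = 245 B
Ethernet frame = 245 + 14 + 4 = 263 B
Efficiency = app / frame = 201 / 263 = 0.764259 = 76.4259% -> 76.43% (2 dp)

263, 76.43


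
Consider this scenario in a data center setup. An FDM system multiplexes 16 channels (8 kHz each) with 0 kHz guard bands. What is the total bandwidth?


Given: 16 channels, 8 kHz each, guard = 0 kHz
Channel bandwidth = 16 * 8 = 128 kHz
Guard bands = 15 gaps * 0 kHz = 0 kHz
Total = 128 + 0 = 128 kHz

128


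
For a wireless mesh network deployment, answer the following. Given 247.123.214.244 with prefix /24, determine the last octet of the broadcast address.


Given: IP = 247.123.214.244, prefix = /24
Host bits = 32 - 24 = 8
Network last octet = 244 AND mask = 0
Host part size = 2^8 - 1 = 255
Broadcast last octet = 0 OR 255 = 255

255


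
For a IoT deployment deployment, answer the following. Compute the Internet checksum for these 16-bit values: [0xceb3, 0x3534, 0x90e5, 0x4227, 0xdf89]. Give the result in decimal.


Given words: [0xceb3, 0x3534, 0x90e5, 0x4227, 0xdf89]
Step 1: Sum all words
Raw sum = 52915 + 13620 + 37093 + 16935 + 57225 = 177788
Step 2: Fold carry: (46716 + 2) = 46718
One's complement = ~46718 & 0xFFFF = 18817

18817


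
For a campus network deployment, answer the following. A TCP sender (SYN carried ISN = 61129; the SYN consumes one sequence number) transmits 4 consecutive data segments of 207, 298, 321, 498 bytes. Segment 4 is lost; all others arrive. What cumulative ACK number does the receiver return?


SYN uses sequence number 61129; first data byte = ISN + 1 = 61130.
Segment 1: SEQ = 61130, len = 207 B, covers [61130, 61336]
Segment 2: SEQ = 61337, len = 298 B, covers [61337, 61634]
Segment 3: SEQ = 61635, len = 321 B, covers [61635, 61955]
Segment 4: SEQ = 61956, len = 498 B, covers [61956, 62453] [LOST]
In-order data received: bytes [61130, 61955] (segments 1..3).
Segment 4 missing -> gap begins at byte 61956.
Cumulative ACK = next expected in-order byte = 61130 + 207 + 298 + 321 = 61956

61956


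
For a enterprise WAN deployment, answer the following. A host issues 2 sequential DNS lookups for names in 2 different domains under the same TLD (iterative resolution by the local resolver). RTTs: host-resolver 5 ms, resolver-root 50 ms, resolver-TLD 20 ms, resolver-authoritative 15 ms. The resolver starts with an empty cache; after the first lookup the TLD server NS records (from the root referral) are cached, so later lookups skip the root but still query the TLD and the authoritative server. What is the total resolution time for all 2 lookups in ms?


Lookup 1 (cold cache): local + root + TLD + auth = 5 + 50 + 20 + 15 = 90 ms
Lookups 2..2 (TLD NS cached -> skip root; new domain -> still ask TLD and auth): local + TLD + auth = 5 + 20 + 15 = 40 ms each
Remaining 1 lookups: 1 * 40 = 40 ms
Total = 90 + 40 = 130 ms

130


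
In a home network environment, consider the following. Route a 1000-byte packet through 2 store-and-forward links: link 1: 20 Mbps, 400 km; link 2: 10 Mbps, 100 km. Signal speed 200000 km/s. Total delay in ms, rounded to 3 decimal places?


Packet = 1000 bytes = 8000 bits. Store-and-forward: sum (t_trans + t_prop) per link.
Link 1: t_trans = 8000/(20*10^6) s = 0.4000 ms; t_prop = 400/200000 s = 2.0000 ms; subtotal = 2.4000 ms
Link 2: t_trans = 8000/(10*10^6) s = 0.8000 ms; t_prop = 100/200000 s = 0.5000 ms; subtotal = 1.3000 ms
End-to-end = 2.4000 + 1.3000 = 3.7000 ms -> 3.700 ms (3 dp)

3.700


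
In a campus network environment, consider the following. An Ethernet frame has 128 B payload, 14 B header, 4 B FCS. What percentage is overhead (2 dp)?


Given: payload = 128 B, header = 14 B, trailer = 4 B
Overhead bytes = header + trailer = 14 + 4 = 18
Total frame = payload + overhead = 128 + 18 = 146
Overhead % = 18 / 146 * 100 = 12.3288% -> 12.33% (2 dp)

12.33


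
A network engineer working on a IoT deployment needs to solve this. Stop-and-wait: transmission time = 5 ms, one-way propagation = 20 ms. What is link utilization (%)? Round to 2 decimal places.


Given: Ttrans = 5 ms, Tprop = 20 ms
RTT = 2 * Tprop = 2 * 20 = 40 ms
U = Ttrans / (Ttrans + RTT)
U = 5 / (5 + 40)
U = 5 / 45 = 0.111111
U% = 11.11%

11.11


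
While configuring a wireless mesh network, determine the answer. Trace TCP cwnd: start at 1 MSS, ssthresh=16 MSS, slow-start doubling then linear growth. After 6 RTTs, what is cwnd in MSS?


RTT 0: cwnd = 1 MSS (initial)
RTT 1: cwnd = 2 MSS (slow start, doubled)
RTT 2: cwnd = 4 MSS (slow start, doubled)
RTT 3: cwnd = 8 MSS (slow start, doubled)
RTT 4: cwnd = 16 MSS (slow start, doubled)
RTT 5: cwnd = 17 MSS (congestion avoidance, +1)
RTT 6: cwnd = 18 MSS (congestion avoidance, +1)

18


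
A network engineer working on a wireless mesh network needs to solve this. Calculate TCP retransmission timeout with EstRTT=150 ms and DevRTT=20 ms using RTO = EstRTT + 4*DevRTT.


Given: EstRTT = 150 ms, DevRTT = 20 ms
Timeout = EstRTT + 4 * DevRTT
4 * DevRTT = 4 * 20 = 80
Timeout = 150 + 80 = 230 ms

230


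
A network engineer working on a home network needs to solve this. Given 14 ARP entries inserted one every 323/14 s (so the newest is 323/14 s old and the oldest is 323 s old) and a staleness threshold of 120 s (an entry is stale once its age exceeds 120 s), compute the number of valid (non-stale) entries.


Ages are k * 323/14 s for k = 1..14 (spacing = 23.0714 s).
Entry k is valid iff k * 323/14 <= 120 iff k <= 14 * 120 / 323 = 5.2012
n_valid = floor(5.2012) = 5
(n_stale = 14 - 5 = 9)

5


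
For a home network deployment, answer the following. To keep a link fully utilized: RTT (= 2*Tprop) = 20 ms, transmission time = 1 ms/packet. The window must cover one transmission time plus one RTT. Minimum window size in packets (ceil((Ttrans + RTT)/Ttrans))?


Given: Ttrans = 1 ms, RTT = 20 ms (= 2 * Tprop, Tprop = 10 ms)
Time until first ACK returns = Ttrans + RTT = 1 + 20 = 21 ms
Need W * Ttrans >= Ttrans + RTT  ->  W >= (Ttrans + RTT) / Ttrans
(Ttrans + RTT) / Ttrans = 21 / 1 = 21
W_min = ceil(21) = 21

21


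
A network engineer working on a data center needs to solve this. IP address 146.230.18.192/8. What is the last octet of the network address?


Given: IP = 146.230.18.192, prefix = /8
Subnet mask = 255.0.0.0
Last octet of IP: 192
Last octet of mask: 0
Network last octet = 192 AND 0 = 0

0


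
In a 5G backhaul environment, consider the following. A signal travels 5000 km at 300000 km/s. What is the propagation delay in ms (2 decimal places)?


Given: distance = 5000 km, speed = 300000 km/s
Delay = distance / speed = 5000 / 300000 seconds
Delay in ms = 5000 * 1000 / 300000
Delay = 16.6667 ms
Rounded to 2 dp = 16.67 ms

16.67


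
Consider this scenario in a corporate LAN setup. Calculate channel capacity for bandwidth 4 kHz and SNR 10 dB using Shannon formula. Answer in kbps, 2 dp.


Given: B = 4 kHz, SNR = 10 dB
SNR linear = 10^(10/10) = 10
1 + SNR = 11
log2(11) = 3.4594316186
C = 4 * 1000 * 3.4594316186 = 13837.7265 bps
C = 13.837726 kbps -> 13.84 kbps (2 dp)

13.84


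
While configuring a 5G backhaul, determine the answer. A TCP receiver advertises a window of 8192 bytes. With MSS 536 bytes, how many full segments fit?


Given: RWND = 8192 bytes, MSS = 536 bytes
Full segments = floor(RWND / MSS)
Full segments = floor(8192 / 536)
Full segments = floor(15.2836) = 15

15


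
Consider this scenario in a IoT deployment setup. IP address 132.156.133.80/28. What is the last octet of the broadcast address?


Given: IP = 132.156.133.80, prefix = /28
Host bits = 32 - 28 = 4
Network last octet = 80 AND mask = 80
Host part size = 2^4 - 1 = 15
Broadcast last octet = 80 OR 15 = 95

95


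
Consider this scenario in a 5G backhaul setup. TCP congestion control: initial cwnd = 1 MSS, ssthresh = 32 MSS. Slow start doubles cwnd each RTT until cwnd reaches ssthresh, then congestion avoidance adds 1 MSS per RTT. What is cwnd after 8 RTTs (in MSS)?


RTT 0: cwnd = 1 MSS (initial)
RTT 1: cwnd = 2 MSS (slow start, doubled)
RTT 2: cwnd = 4 MSS (slow start, doubled)
RTT 3: cwnd = 8 MSS (slow start, doubled)
RTT 4: cwnd = 16 MSS (slow start, doubled)
RTT 5: cwnd = 32 MSS (slow start, doubled)
RTT 6: cwnd = 33 MSS (congestion avoidance, +1)
RTT 7: cwnd = 34 MSS (congestion avoidance, +1)
RTT 8: cwnd = 35 MSS (congestion avoidance, +1)

35


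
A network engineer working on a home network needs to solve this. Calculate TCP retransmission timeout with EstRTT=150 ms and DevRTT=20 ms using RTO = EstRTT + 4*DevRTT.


Given: EstRTT = 150 ms, DevRTT = 20 ms
Timeout = EstRTT + 4 * DevRTT
4 * DevRTT = 4 * 20 = 80
Timeout = 150 + 80 = 230 ms

230


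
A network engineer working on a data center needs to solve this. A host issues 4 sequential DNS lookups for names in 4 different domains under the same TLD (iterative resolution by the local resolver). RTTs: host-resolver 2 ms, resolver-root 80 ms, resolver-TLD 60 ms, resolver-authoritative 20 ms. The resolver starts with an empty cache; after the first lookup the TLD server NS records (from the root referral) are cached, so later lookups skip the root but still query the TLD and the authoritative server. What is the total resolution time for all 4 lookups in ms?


Lookup 1 (cold cache): local + root + TLD + auth = 2 + 80 + 60 + 20 = 162 ms
Lookups 2..4 (TLD NS cached -> skip root; new domain -> still ask TLD and auth): local + TLD + auth = 2 + 60 + 20 = 82 ms each
Remaining 3 lookups: 3 * 82 = 246 ms
Total = 162 + 246 = 408 ms

408


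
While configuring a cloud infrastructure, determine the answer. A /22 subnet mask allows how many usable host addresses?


Given: subnet mask /22
Host bits = 32 - 22 = 10
Total addresses = 2^10 = 1024
Usable hosts = 1024 - 2 (network + broadcast) = 1022

1022


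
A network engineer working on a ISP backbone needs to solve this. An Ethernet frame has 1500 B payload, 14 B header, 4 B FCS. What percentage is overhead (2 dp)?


Given: payload = 1500 B, header = 14 B, trailer = 4 B
Overhead bytes = header + trailer = 14 + 4 = 18
Total frame = payload + overhead = 1500 + 18 = 1518
Overhead % = 18 / 1518 * 100 = 1.1858% -> 1.19% (2 dp)

1.19


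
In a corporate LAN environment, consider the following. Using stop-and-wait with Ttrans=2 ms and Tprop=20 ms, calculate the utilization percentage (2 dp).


Given: Ttrans = 2 ms, Tprop = 20 ms
RTT = 2 * Tprop = 2 * 20 = 40 ms
U = Ttrans / (Ttrans + RTT)
U = 2 / (2 + 40)
U = 2 / 42 = 0.047619
U% = 4.76%

4.76


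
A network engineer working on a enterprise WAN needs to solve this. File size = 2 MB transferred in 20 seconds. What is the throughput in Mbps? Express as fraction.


Given: file = 2 MB, time = 20 s
File in Mb = 2 * 8 = 16 Mb
Throughput = 16 / 20 Mbps
Throughput = 4/5 Mbps

4/5


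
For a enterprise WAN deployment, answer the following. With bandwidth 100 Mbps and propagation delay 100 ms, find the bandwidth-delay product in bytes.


Given: bandwidth = 100 Mbps, delay = 100 ms
BDP in bits = 100 * 10^6 * 100 / 1000
BDP in bits = 10000000
BDP in bytes = 10000000 / 8 = 1250000

1250000


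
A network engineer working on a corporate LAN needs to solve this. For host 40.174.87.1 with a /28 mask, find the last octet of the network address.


Given: IP = 40.174.87.1, prefix = /28
Subnet mask = 255.255.255.240
Last octet of IP: 1
Last octet of mask: 240
Network last octet = 1 AND 240 = 0

0


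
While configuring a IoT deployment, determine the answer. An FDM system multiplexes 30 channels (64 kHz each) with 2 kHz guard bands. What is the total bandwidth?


Given: 30 channels, 64 kHz each, guard = 2 kHz
Channel bandwidth = 30 * 64 = 1920 kHz
Guard bands = 29 gaps * 2 kHz = 58 kHz
Total = 1920 + 58 = 1978 kHz

1978


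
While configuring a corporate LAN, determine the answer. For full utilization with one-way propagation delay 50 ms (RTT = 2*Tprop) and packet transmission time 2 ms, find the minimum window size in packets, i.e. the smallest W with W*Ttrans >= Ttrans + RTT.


Given: Ttrans = 2 ms, RTT = 100 ms (= 2 * Tprop, Tprop = 50 ms)
Time until first ACK returns = Ttrans + RTT = 2 + 100 = 102 ms
Need W * Ttrans >= Ttrans + RTT  ->  W >= (Ttrans + RTT) / Ttrans
(Ttrans + RTT) / Ttrans = 102 / 2 = 51
W_min = ceil(51) = 51

51


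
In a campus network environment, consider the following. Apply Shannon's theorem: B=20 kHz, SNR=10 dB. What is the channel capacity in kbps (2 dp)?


Given: B = 20 kHz, SNR = 10 dB
SNR linear = 10^(10/10) = 10
1 + SNR = 11
log2(11) = 3.4594316186
C = 20 * 1000 * 3.4594316186 = 69188.6324 bps
C = 69.188632 kbps -> 69.19 kbps (2 dp)

69.19


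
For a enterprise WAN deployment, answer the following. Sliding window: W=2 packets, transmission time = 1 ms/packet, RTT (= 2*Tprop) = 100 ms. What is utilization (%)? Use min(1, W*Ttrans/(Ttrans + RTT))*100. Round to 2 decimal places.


Given: W = 2, Ttrans = 1 ms, RTT = 100 ms (= 2 * Tprop, Tprop = 50 ms)
Cycle time = Ttrans + RTT = 1 + 100 = 101 ms (first packet sent until its ACK returns)
W * Ttrans = 2 * 1 = 2 ms of sending per cycle
W * Ttrans / (Ttrans + RTT) = 2 / 101 = 0.019802
U = min(1, 0.019802) = 0.019802
U% = 1.98%

1.98


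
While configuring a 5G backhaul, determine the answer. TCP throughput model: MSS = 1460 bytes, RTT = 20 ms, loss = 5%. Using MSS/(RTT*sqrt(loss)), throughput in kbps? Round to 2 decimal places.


Given: MSS = 1460 bytes, RTT = 20 ms, loss = 5%
RTT in seconds = 20 / 1000 = 0.02
Loss rate = 5% = 0.05
sqrt(loss) = sqrt(0.05) = 0.223606797750
Throughput (bytes/s) = 1460 / (0.02 * 0.223606797750) = 326465.9247
Throughput (kbps) = 326465.9247 * 8 / 1000 = 2611.727398 -> 2611.73 kbps (2 dp)

2611.73


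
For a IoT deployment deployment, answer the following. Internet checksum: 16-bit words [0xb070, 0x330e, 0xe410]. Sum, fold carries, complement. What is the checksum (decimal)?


Given words: [0xb070, 0x330e, 0xe410]
Step 1: Sum all words
Raw sum = 45168 + 13070 + 58384 = 116622
Step 2: Fold carry: (51086 + 1) = 51087
One's complement = ~51087 & 0xFFFF = 14448

14448


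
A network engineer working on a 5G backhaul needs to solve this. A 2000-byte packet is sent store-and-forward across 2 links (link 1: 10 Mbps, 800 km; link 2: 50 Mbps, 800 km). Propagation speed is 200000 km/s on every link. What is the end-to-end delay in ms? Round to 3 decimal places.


Packet = 2000 bytes = 16000 bits. Store-and-forward: sum (t_trans + t_prop) per link.
Link 1: t_trans = 16000/(10*10^6) s = 1.6000 ms; t_prop = 800/200000 s = 4.0000 ms; subtotal = 5.6000 ms
Link 2: t_trans = 16000/(50*10^6) s = 0.3200 ms; t_prop = 800/200000 s = 4.0000 ms; subtotal = 4.3200 ms
End-to-end = 5.6000 + 4.3200 = 9.9200 ms -> 9.920 ms (3 dp)

9.920


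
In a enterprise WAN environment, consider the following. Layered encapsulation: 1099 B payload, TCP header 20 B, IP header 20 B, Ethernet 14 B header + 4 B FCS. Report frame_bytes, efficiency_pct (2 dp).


TCP segment = 1099 + 20 = 1119 B
IP packet = 1119 + 20 = 1139 B
Ethernet frame = 1139 + 14 + 4 = 1157 B
Efficiency = app / frame = 1099 / 1157 = 0.949870 = 94.9870% -> 94.99% (2 dp)

1157, 94.99


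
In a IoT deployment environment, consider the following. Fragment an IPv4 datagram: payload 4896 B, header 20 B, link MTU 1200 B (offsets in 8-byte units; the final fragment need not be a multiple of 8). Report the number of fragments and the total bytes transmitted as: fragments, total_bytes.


Max data per non-final fragment = floor((MTU - header)/8)*8 = floor((1200 - 20)/8)*8 = floor(1180/8)*8 = 1176 B
Final fragment needs no 8-byte alignment: it can carry up to MTU - header = 1180 B
Non-final fragments needed = ceil((payload - 1180) / 1176) = ceil(3716/1176) = ceil(3.1599) = 4
Number of fragments = 4 + 1 = 5
Fragment sizes (data): 4 * 1176 B + 192 B (last, 192 <= 1180 OK)
Total bytes sent = payload + n_frags * header = 4896 + 5*20 = 4896 + 100 = 4996 B

5, 4996


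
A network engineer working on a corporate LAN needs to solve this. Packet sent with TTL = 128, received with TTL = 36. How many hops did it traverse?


Given: initial TTL = 128, received TTL = 36
Hops = initial TTL - received TTL
Hops = 128 - 36 = 92

92


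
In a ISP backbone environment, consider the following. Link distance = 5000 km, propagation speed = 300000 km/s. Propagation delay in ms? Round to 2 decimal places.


Given: distance = 5000 km, speed = 300000 km/s
Delay = distance / speed = 5000 / 300000 seconds
Delay in ms = 5000 * 1000 / 300000
Delay = 16.6667 ms
Rounded to 2 dp = 16.67 ms

16.67


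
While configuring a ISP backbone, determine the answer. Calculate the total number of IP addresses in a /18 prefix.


Given: CIDR prefix /18
Host bits = 32 - 18 = 14
Total addresses = 2^14 = 16384

16384


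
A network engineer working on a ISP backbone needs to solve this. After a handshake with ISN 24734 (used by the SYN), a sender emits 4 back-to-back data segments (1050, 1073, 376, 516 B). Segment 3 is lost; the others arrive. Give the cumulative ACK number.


SYN uses sequence number 24734; first data byte = ISN + 1 = 24735.
Segment 1: SEQ = 24735, len = 1050 B, covers [24735, 25784]
Segment 2: SEQ = 25785, len = 1073 B, covers [25785, 26857]
Segment 3: SEQ = 26858, len = 376 B, covers [26858, 27233] [LOST]
Segment 4: SEQ = 27234, len = 516 B, covers [27234, 27749]
In-order data received: bytes [24735, 26857] (segments 1..2).
Segment 3 missing -> gap begins at byte 26858; later segments buffered out of order.
Cumulative ACK = next expected in-order byte = 24735 + 1050 + 1073 = 26858

26858
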